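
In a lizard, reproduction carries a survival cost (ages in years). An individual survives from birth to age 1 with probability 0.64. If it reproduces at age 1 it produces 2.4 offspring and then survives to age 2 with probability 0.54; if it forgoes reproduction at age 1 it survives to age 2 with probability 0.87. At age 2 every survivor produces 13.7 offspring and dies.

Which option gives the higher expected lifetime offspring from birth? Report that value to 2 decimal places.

breed at age 1: R₀ = 0.64 × (2.4 + 0.54 × 13.7) = 0.64 × 9.7980 = 6.2707
delay to age 2: R₀ = 0.64 × (0.87 × 13.7) = 0.64 × 11.9190 = 7.6282
Higher: delay to age 2 (7.6282).

7.63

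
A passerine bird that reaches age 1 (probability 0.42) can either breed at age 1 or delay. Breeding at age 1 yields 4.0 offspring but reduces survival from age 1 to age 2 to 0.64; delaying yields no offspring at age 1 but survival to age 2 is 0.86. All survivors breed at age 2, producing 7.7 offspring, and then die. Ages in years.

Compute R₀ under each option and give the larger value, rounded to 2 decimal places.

3.75

breed at age 1: R₀ = 0.42 × (4.0 + 0.64 × 7.7) = 0.42 × 8.9280 = 3.7498
delay to age 2: R₀ = 0.42 × (0.86 × 7.7) = 0.42 × 6.6220 = 2.7812
Higher: breed at age 1 (3.7498).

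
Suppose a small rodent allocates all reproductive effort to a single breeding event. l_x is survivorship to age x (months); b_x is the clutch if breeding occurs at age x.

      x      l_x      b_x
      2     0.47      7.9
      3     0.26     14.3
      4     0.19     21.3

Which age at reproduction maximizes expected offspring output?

4

Expected offspring if breeding at age x = l_x × b_x:
  age 2: 0.47 × 7.9 = 3.713
  age 3: 0.26 × 14.3 = 3.718
  age 4: 0.19 × 21.3 = 4.047
Maximum at age 4 (4.047).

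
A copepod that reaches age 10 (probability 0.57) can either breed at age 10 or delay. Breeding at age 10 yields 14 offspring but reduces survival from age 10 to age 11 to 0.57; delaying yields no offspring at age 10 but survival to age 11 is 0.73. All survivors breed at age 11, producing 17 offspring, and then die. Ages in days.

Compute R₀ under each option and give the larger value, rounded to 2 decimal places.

breed at age 10: R₀ = 0.57 × (14 + 0.57 × 17) = 0.57 × 23.6900 = 13.5033
delay to age 11: R₀ = 0.57 × (0.73 × 17) = 0.57 × 12.4100 = 7.0737
Higher: breed at age 10 (13.5033).

13.50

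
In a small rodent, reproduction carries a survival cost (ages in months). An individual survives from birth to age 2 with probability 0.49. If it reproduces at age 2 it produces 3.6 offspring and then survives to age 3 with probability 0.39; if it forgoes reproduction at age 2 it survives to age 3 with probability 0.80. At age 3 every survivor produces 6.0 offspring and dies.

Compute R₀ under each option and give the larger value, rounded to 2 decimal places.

2.91

breed at age 2: R₀ = 0.49 × (3.6 + 0.39 × 6.0) = 0.49 × 5.9400 = 2.9106
delay to age 3: R₀ = 0.49 × (0.80 × 6.0) = 0.49 × 4.8000 = 2.3520
Higher: breed at age 2 (2.9106).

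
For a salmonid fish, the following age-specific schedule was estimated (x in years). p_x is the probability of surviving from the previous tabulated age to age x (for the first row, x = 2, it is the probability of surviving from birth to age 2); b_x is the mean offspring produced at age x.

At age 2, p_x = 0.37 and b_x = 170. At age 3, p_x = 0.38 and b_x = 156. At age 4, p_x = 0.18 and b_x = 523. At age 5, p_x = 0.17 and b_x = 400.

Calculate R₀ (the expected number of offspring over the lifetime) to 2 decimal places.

99.79

Survivorship from birth: l_x = p_2·p_3·…·p_x.
  l_2 = 0.37000
  l_3 = 0.14060
  l_4 = 0.02531
  l_5 = 0.00430
R₀ = Σ l_x b_x:
  age 2: 0.37000 × 170 = 62.9000
  age 3: 0.14060 × 156 = 21.9336
  age 4: 0.02531 × 523 = 13.2371
  age 5: 0.00430 × 400 = 1.7200
R₀ = 62.9000 + 21.9336 + 13.2371 + 1.7200 = 99.7907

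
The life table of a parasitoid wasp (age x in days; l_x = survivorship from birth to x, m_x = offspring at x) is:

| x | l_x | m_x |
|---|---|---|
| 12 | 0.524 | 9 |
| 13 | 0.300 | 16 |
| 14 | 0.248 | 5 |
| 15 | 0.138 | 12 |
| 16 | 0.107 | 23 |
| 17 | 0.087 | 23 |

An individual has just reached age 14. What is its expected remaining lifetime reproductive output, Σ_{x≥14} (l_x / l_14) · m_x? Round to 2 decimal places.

29.67

l_14 = 0.248. Conditional survival from age 14 to x is l_x / l_14.
  x=14: (0.248/0.248) × 5 = 5.0000
  x=15: (0.138/0.248) × 12 = 6.6774
  x=16: (0.107/0.248) × 23 = 9.9234
  x=17: (0.087/0.248) × 23 = 8.0685
Sum = 5.0000 + 6.6774 + 9.9234 + 8.0685 = 29.6694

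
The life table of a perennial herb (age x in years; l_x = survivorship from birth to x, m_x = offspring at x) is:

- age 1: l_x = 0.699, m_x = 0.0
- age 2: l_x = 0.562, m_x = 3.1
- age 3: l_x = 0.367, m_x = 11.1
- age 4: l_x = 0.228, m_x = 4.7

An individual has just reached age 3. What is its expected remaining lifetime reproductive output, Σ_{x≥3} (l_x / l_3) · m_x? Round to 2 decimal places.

14.02

l_3 = 0.367. Conditional survival from age 3 to x is l_x / l_3.
  x=3: (0.367/0.367) × 11.1 = 11.1000
  x=4: (0.228/0.367) × 4.7 = 2.9199
Sum = 11.1000 + 2.9199 = 14.0199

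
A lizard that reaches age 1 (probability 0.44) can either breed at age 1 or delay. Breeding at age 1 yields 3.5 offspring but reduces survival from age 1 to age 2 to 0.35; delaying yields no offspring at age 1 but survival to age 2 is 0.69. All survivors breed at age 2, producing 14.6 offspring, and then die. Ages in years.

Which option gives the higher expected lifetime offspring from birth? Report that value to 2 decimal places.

breed at age 1: R₀ = 0.44 × (3.5 + 0.35 × 14.6) = 0.44 × 8.6100 = 3.7884
delay to age 2: R₀ = 0.44 × (0.69 × 14.6) = 0.44 × 10.0740 = 4.4326
Higher: delay to age 2 (4.4326).

4.43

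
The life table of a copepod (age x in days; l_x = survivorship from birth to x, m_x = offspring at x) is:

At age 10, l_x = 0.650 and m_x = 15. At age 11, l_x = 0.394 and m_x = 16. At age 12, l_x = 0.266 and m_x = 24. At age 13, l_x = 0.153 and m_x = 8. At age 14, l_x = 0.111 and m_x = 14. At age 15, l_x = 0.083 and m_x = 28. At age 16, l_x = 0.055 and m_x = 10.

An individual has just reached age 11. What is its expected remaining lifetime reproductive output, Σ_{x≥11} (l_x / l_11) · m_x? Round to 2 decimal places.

l_11 = 0.394. Conditional survival from age 11 to x is l_x / l_11.
  x=11: (0.394/0.394) × 16 = 16.0000
  x=12: (0.266/0.394) × 24 = 16.2030
  x=13: (0.153/0.394) × 8 = 3.1066
  x=14: (0.111/0.394) × 14 = 3.9442
  x=15: (0.083/0.394) × 28 = 5.8985
  x=16: (0.055/0.394) × 10 = 1.3959
Sum = 16.0000 + 16.2030 + 3.1066 + 3.9442 + 5.8985 + 1.3959 = 46.5482

46.55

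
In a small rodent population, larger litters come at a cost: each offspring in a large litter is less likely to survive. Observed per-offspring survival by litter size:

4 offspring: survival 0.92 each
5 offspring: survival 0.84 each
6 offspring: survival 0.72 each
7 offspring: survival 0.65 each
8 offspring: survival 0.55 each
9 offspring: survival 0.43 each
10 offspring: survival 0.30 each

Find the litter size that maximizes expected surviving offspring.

7

Expected surviving offspring = c × s(c):
  c=4: 4 × 0.92 = 3.680
  c=5: 5 × 0.84 = 4.200
  c=6: 6 × 0.72 = 4.320
  c=7: 7 × 0.65 = 4.550
  c=8: 8 × 0.55 = 4.400
  c=9: 9 × 0.43 = 3.870
  c=10: 10 × 0.30 = 3.000
Maximum at c = 7 (4.550 surviving offspring).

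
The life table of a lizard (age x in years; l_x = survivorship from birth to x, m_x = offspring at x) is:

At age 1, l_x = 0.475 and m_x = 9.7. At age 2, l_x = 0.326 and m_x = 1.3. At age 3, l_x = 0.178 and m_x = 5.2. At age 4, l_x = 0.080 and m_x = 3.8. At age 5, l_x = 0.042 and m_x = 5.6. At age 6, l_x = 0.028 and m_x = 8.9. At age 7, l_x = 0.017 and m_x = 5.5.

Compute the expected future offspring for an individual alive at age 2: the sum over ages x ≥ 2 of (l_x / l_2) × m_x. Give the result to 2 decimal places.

6.84

l_2 = 0.326. Conditional survival from age 2 to x is l_x / l_2.
  x=2: (0.326/0.326) × 1.3 = 1.3000
  x=3: (0.178/0.326) × 5.2 = 2.8393
  x=4: (0.080/0.326) × 3.8 = 0.9325
  x=5: (0.042/0.326) × 5.6 = 0.7215
  x=6: (0.028/0.326) × 8.9 = 0.7644
  x=7: (0.017/0.326) × 5.5 = 0.2868
Sum = 1.3000 + 2.8393 + 0.9325 + 0.7215 + 0.7644 + 0.2868 = 6.8445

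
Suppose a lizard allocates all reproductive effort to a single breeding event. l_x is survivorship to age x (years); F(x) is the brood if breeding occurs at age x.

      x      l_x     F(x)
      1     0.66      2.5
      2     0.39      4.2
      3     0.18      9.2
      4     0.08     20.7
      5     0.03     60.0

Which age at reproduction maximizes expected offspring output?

Expected offspring if breeding at age x = l_x × F(x):
  age 1: 0.66 × 2.5 = 1.650
  age 2: 0.39 × 4.2 = 1.638
  age 3: 0.18 × 9.2 = 1.656
  age 4: 0.08 × 20.7 = 1.656
  age 5: 0.03 × 60.0 = 1.800
Maximum at age 5 (1.800).

5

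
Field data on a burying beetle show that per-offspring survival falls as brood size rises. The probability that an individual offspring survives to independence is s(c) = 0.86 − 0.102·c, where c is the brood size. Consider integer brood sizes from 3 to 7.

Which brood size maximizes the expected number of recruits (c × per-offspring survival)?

Expected recruits = c × s(c):
  c=3: 3 × 0.554 = 1.662
  c=4: 4 × 0.452 = 1.808
  c=5: 5 × 0.350 = 1.750
  c=6: 6 × 0.248 = 1.488
  c=7: 7 × 0.146 = 1.022
Maximum at c = 4 (1.808 recruits).

4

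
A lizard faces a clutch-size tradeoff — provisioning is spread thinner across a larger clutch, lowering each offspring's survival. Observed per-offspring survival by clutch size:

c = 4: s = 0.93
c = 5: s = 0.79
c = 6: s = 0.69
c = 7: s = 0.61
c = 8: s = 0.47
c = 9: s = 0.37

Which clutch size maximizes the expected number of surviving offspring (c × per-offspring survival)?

7

Expected surviving offspring = c × s(c):
  c=4: 4 × 0.93 = 3.720
  c=5: 5 × 0.79 = 3.950
  c=6: 6 × 0.69 = 4.140
  c=7: 7 × 0.61 = 4.270
  c=8: 8 × 0.47 = 3.760
  c=9: 9 × 0.37 = 3.330
Maximum at c = 7 (4.270 surviving offspring).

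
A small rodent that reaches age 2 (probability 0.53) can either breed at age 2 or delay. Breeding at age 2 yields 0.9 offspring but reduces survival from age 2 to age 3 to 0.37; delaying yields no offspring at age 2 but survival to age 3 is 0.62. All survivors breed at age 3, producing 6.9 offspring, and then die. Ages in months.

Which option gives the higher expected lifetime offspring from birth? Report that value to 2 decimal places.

2.27

breed at age 2: R₀ = 0.53 × (0.9 + 0.37 × 6.9) = 0.53 × 3.4530 = 1.8301
delay to age 3: R₀ = 0.53 × (0.62 × 6.9) = 0.53 × 4.2780 = 2.2673
Higher: delay to age 3 (2.2673).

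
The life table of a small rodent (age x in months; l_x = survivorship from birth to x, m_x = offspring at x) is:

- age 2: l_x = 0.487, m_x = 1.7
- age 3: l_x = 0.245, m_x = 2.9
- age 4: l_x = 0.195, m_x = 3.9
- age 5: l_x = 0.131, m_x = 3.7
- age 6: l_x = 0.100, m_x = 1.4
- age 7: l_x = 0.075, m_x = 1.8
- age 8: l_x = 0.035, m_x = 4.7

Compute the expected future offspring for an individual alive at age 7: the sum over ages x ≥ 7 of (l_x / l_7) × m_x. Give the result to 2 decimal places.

3.99

l_7 = 0.075. Conditional survival from age 7 to x is l_x / l_7.
  x=7: (0.075/0.075) × 1.8 = 1.8000
  x=8: (0.035/0.075) × 4.7 = 2.1933
Sum = 1.8000 + 2.1933 = 3.9933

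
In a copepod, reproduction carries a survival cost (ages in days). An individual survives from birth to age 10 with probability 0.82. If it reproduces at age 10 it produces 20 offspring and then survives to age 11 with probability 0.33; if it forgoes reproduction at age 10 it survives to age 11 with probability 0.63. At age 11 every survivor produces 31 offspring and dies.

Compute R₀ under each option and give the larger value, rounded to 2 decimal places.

24.79

breed at age 10: R₀ = 0.82 × (20 + 0.33 × 31) = 0.82 × 30.2300 = 24.7886
delay to age 11: R₀ = 0.82 × (0.63 × 31) = 0.82 × 19.5300 = 16.0146
Higher: breed at age 10 (24.7886).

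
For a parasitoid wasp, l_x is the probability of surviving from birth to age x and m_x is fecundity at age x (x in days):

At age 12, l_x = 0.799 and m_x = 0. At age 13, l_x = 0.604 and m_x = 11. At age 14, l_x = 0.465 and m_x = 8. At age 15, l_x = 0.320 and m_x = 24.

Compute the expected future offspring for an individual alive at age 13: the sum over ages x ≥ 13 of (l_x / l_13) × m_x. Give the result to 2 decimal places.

l_13 = 0.604. Conditional survival from age 13 to x is l_x / l_13.
  x=13: (0.604/0.604) × 11 = 11.0000
  x=14: (0.465/0.604) × 8 = 6.1589
  x=15: (0.320/0.604) × 24 = 12.7152
Sum = 11.0000 + 6.1589 + 12.7152 = 29.8742

29.87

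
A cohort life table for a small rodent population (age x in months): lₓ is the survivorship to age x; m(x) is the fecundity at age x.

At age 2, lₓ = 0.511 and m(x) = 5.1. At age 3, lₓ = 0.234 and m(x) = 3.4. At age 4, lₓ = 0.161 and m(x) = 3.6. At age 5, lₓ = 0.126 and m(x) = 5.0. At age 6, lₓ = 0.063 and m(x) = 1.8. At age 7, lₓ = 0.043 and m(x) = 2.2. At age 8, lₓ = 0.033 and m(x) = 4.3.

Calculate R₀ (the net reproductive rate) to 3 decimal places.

4.961

R₀ = Σ lₓ m(x):
  age 2: 0.511 × 5.1 = 2.6061
  age 3: 0.234 × 3.4 = 0.7956
  age 4: 0.161 × 3.6 = 0.5796
  age 5: 0.126 × 5.0 = 0.6300
  age 6: 0.063 × 1.8 = 0.1134
  age 7: 0.043 × 2.2 = 0.0946
  age 8: 0.033 × 4.3 = 0.1419
R₀ = 2.6061 + 0.7956 + 0.5796 + 0.6300 + 0.1134 + 0.0946 + 0.1419 = 4.9612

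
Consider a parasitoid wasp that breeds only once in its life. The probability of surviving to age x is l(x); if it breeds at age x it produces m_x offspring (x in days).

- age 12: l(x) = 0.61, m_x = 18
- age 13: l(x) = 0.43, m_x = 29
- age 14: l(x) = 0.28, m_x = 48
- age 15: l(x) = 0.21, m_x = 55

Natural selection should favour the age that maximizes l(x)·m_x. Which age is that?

Expected offspring if breeding at age x = l(x) × m_x:
  age 12: 0.61 × 18 = 10.980
  age 13: 0.43 × 29 = 12.470
  age 14: 0.28 × 48 = 13.440
  age 15: 0.21 × 55 = 11.550
Maximum at age 14 (13.440).

14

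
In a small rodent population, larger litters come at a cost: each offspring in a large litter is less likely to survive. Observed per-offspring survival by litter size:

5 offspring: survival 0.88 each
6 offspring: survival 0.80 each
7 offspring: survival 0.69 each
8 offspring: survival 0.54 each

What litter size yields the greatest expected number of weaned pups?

Expected weaned pups = c × s(c):
  c=5: 5 × 0.88 = 4.400
  c=6: 6 × 0.80 = 4.800
  c=7: 7 × 0.69 = 4.830
  c=8: 8 × 0.54 = 4.320
Maximum at c = 7 (4.830 weaned pups).

7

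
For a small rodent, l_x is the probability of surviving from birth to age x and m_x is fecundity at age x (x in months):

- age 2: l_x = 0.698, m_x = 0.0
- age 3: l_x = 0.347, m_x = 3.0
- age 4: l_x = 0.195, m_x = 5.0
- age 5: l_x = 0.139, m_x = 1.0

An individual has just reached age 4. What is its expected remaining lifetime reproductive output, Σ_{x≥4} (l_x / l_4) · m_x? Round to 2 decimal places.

l_4 = 0.195. Conditional survival from age 4 to x is l_x / l_4.
  x=4: (0.195/0.195) × 5.0 = 5.0000
  x=5: (0.139/0.195) × 1.0 = 0.7128
Sum = 5.0000 + 0.7128 = 5.7128

5.71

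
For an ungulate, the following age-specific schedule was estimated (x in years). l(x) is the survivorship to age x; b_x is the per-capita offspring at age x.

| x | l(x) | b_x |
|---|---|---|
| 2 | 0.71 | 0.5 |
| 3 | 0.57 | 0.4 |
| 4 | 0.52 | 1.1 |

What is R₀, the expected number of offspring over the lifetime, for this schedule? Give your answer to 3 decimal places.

1.155

R₀ = Σ l(x) b_x:
  age 2: 0.71 × 0.5 = 0.3550
  age 3: 0.57 × 0.4 = 0.2280
  age 4: 0.52 × 1.1 = 0.5720
R₀ = 0.3550 + 0.2280 + 0.5720 = 1.1550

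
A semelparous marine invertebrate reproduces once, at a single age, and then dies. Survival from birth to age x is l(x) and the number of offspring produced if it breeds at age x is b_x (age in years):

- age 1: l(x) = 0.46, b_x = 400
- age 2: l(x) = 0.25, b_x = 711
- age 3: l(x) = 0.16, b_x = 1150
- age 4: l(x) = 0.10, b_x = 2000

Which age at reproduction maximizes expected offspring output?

4

Expected offspring if breeding at age x = l(x) × b_x:
  age 1: 0.46 × 400 = 184.000
  age 2: 0.25 × 711 = 177.750
  age 3: 0.16 × 1150 = 184.000
  age 4: 0.10 × 2000 = 200.000
Maximum at age 4 (200.000).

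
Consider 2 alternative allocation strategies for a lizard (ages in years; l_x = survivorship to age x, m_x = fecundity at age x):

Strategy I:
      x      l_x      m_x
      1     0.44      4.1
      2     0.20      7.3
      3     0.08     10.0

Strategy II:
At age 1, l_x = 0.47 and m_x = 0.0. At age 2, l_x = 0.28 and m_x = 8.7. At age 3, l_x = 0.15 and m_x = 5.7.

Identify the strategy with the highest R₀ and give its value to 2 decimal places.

4.06

Strategy I: R₀ = 0.44×4.1 + 0.20×7.3 + 0.08×10.0 = 4.0640
Strategy II: R₀ = 0.47×0.0 + 0.28×8.7 + 0.15×5.7 = 3.2910
Highest R₀: strategy I with 4.0640.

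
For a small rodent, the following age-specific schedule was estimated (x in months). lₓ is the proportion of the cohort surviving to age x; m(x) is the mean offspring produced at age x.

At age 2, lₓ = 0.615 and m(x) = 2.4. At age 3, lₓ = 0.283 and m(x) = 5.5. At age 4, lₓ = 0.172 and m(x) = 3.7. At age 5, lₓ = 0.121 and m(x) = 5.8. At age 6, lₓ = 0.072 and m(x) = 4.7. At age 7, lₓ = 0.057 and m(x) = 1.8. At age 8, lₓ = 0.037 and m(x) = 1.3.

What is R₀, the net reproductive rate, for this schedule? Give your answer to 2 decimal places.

R₀ = Σ lₓ m(x):
  age 2: 0.615 × 2.4 = 1.4760
  age 3: 0.283 × 5.5 = 1.5565
  age 4: 0.172 × 3.7 = 0.6364
  age 5: 0.121 × 5.8 = 0.7018
  age 6: 0.072 × 4.7 = 0.3384
  age 7: 0.057 × 1.8 = 0.1026
  age 8: 0.037 × 1.3 = 0.0481
R₀ = 1.4760 + 1.5565 + 0.6364 + 0.7018 + 0.3384 + 0.1026 + 0.0481 = 4.8598

4.86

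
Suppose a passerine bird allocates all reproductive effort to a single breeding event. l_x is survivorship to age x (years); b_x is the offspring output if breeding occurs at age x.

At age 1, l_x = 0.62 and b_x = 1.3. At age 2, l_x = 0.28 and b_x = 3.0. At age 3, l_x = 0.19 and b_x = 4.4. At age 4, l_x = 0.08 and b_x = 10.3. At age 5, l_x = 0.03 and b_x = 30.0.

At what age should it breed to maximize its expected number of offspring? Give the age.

Expected offspring if breeding at age x = l_x × b_x:
  age 1: 0.62 × 1.3 = 0.806
  age 2: 0.28 × 3.0 = 0.840
  age 3: 0.19 × 4.4 = 0.836
  age 4: 0.08 × 10.3 = 0.824
  age 5: 0.03 × 30.0 = 0.900
Maximum at age 5 (0.900).

5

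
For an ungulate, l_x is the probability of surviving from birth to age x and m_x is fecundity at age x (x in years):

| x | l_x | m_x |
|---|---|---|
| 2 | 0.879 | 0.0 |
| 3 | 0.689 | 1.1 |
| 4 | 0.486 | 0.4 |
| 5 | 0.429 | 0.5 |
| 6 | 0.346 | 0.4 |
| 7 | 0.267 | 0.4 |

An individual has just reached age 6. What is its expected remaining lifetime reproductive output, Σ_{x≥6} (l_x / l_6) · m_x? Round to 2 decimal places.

l_6 = 0.346. Conditional survival from age 6 to x is l_x / l_6.
  x=6: (0.346/0.346) × 0.4 = 0.4000
  x=7: (0.267/0.346) × 0.4 = 0.3087
Sum = 0.4000 + 0.3087 = 0.7087

0.71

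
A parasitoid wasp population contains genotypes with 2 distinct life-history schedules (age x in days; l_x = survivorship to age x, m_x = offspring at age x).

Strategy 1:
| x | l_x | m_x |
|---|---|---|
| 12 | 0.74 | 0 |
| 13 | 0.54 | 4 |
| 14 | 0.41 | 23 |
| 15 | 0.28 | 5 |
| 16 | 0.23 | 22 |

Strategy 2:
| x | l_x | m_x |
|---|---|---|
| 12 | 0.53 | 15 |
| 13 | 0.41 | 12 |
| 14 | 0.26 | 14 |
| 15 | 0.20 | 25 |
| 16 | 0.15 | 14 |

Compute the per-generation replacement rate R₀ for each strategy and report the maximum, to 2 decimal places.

Strategy 1: R₀ = 0.74×0 + 0.54×4 + 0.41×23 + 0.28×5 + 0.23×22 = 18.0500
Strategy 2: R₀ = 0.53×15 + 0.41×12 + 0.26×14 + 0.20×25 + 0.15×14 = 23.6100
Highest R₀: strategy 2 with 23.6100.

23.61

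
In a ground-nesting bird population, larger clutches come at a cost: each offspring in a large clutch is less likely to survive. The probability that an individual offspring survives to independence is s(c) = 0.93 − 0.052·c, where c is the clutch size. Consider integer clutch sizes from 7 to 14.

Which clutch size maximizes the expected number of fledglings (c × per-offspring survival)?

Expected fledglings = c × s(c):
  c=7: 7 × 0.566 = 3.962
  c=8: 8 × 0.514 = 4.112
  c=9: 9 × 0.462 = 4.158
  c=10: 10 × 0.410 = 4.100
  c=11: 11 × 0.358 = 3.938
  c=12: 12 × 0.306 = 3.672
  c=13: 13 × 0.254 = 3.302
  c=14: 14 × 0.202 = 2.828
Maximum at c = 9 (4.158 fledglings).

9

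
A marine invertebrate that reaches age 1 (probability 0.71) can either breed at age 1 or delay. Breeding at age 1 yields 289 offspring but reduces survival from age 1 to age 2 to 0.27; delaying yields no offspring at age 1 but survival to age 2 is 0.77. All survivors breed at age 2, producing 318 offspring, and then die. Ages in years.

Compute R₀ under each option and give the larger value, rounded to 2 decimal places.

breed at age 1: R₀ = 0.71 × (289 + 0.27 × 318) = 0.71 × 374.8600 = 266.1506
delay to age 2: R₀ = 0.71 × (0.77 × 318) = 0.71 × 244.8600 = 173.8506
Higher: breed at age 1 (266.1506).

266.15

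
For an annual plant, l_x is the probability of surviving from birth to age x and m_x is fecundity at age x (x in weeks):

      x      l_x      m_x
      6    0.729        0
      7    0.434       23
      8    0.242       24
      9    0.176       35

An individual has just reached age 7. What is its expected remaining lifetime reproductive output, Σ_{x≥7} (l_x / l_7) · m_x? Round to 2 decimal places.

50.58

l_7 = 0.434. Conditional survival from age 7 to x is l_x / l_7.
  x=7: (0.434/0.434) × 23 = 23.0000
  x=8: (0.242/0.434) × 24 = 13.3825
  x=9: (0.176/0.434) × 35 = 14.1935
Sum = 23.0000 + 13.3825 + 14.1935 = 50.5760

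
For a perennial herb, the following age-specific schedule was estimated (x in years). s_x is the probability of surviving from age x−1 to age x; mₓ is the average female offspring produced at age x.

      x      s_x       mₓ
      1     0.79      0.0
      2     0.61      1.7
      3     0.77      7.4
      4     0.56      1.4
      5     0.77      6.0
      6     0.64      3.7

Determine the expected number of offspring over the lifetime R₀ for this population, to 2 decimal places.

5.19

Survivorship from birth: l_x = s_1·s_2·…·s_x.
  l_1 = 0.79000
  l_2 = 0.48190
  l_3 = 0.37106
  l_4 = 0.20780
  l_5 = 0.16000
  l_6 = 0.10240
R₀ = Σ l_x mₓ:
  age 1: 0.79000 × 0.0 = 0.0000
  age 2: 0.48190 × 1.7 = 0.8192
  age 3: 0.37106 × 7.4 = 2.7458
  age 4: 0.20780 × 1.4 = 0.2909
  age 5: 0.16000 × 6.0 = 0.9600
  age 6: 0.10240 × 3.7 = 0.3789
R₀ = 0.0000 + 0.8192 + 2.7458 + 0.2909 + 0.9600 + 0.3789 = 5.1949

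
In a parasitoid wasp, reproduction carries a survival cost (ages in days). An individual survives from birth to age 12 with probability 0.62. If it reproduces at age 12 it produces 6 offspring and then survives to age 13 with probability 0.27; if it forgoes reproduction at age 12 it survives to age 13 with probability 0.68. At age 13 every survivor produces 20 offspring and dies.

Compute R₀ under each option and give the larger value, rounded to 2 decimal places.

breed at age 12: R₀ = 0.62 × (6 + 0.27 × 20) = 0.62 × 11.4000 = 7.0680
delay to age 13: R₀ = 0.62 × (0.68 × 20) = 0.62 × 13.6000 = 8.4320
Higher: delay to age 13 (8.4320).

8.43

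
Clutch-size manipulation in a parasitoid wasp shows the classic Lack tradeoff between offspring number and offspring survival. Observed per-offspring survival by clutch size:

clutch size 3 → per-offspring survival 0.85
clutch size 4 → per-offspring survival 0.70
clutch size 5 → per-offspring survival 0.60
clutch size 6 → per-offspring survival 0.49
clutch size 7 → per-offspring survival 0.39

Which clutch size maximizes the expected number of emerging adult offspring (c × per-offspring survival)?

Expected emerging adult offspring = c × s(c):
  c=3: 3 × 0.85 = 2.550
  c=4: 4 × 0.70 = 2.800
  c=5: 5 × 0.60 = 3.000
  c=6: 6 × 0.49 = 2.940
  c=7: 7 × 0.39 = 2.730
Maximum at c = 5 (3.000 emerging adult offspring).

5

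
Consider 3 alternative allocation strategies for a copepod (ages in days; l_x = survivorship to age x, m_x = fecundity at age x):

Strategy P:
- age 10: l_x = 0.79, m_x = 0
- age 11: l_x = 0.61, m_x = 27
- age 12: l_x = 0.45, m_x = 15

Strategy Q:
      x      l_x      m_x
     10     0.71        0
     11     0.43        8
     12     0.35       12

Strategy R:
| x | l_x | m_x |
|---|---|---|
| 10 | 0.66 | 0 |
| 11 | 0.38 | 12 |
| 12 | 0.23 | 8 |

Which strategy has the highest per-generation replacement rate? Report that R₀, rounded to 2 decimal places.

Strategy P: R₀ = 0.79×0 + 0.61×27 + 0.45×15 = 23.2200
Strategy Q: R₀ = 0.71×0 + 0.43×8 + 0.35×12 = 7.6400
Strategy R: R₀ = 0.66×0 + 0.38×12 + 0.23×8 = 6.4000
Highest R₀: strategy P with 23.2200.

23.22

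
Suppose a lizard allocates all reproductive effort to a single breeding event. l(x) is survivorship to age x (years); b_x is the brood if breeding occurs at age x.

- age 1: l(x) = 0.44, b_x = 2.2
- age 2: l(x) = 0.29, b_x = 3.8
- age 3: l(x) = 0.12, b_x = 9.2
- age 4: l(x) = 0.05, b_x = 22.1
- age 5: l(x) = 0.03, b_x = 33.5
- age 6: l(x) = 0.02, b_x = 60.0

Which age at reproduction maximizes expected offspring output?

Expected offspring if breeding at age x = l(x) × b_x:
  age 1: 0.44 × 2.2 = 0.968
  age 2: 0.29 × 3.8 = 1.102
  age 3: 0.12 × 9.2 = 1.104
  age 4: 0.05 × 22.1 = 1.105
  age 5: 0.03 × 33.5 = 1.005
  age 6: 0.02 × 60.0 = 1.200
Maximum at age 6 (1.200).

6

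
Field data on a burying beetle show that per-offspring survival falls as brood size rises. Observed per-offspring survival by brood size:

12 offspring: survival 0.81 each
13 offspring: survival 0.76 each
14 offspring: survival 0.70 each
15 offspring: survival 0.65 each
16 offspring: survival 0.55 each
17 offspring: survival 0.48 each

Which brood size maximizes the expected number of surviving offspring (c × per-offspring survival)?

Expected surviving offspring = c × s(c):
  c=12: 12 × 0.81 = 9.720
  c=13: 13 × 0.76 = 9.880
  c=14: 14 × 0.70 = 9.800
  c=15: 15 × 0.65 = 9.750
  c=16: 16 × 0.55 = 8.800
  c=17: 17 × 0.48 = 8.160
Maximum at c = 13 (9.880 surviving offspring).

13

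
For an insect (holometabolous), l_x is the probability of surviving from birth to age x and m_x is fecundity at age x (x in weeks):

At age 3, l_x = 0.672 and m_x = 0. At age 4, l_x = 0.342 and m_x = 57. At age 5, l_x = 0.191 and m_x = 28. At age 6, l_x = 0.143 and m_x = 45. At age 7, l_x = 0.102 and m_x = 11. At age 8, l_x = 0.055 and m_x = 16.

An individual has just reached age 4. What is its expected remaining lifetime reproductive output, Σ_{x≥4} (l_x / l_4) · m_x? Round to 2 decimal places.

l_4 = 0.342. Conditional survival from age 4 to x is l_x / l_4.
  x=4: (0.342/0.342) × 57 = 57.0000
  x=5: (0.191/0.342) × 28 = 15.6374
  x=6: (0.143/0.342) × 45 = 18.8158
  x=7: (0.102/0.342) × 11 = 3.2807
  x=8: (0.055/0.342) × 16 = 2.5731
Sum = 57.0000 + 15.6374 + 18.8158 + 3.2807 + 2.5731 = 97.3070

97.31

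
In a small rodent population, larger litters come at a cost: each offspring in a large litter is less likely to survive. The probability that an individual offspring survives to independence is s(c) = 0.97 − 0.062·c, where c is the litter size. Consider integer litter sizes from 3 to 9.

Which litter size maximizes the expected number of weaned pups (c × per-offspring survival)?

8

Expected weaned pups = c × s(c):
  c=3: 3 × 0.784 = 2.352
  c=4: 4 × 0.722 = 2.888
  c=5: 5 × 0.660 = 3.300
  c=6: 6 × 0.598 = 3.588
  c=7: 7 × 0.536 = 3.752
  c=8: 8 × 0.474 = 3.792
  c=9: 9 × 0.412 = 3.708
Maximum at c = 8 (3.792 weaned pups).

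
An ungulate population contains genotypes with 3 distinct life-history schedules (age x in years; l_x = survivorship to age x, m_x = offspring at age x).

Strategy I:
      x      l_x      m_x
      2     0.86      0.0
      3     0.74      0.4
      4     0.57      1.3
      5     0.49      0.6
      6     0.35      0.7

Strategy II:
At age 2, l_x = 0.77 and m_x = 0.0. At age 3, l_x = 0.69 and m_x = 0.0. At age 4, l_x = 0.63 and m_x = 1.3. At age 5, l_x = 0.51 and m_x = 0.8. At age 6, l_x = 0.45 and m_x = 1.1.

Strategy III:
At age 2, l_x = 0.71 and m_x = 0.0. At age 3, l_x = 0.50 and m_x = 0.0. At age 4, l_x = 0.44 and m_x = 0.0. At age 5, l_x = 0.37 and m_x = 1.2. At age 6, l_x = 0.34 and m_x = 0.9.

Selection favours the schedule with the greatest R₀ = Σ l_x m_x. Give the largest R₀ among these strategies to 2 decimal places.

1.72

Strategy I: R₀ = 0.86×0.0 + 0.74×0.4 + 0.57×1.3 + 0.49×0.6 + 0.35×0.7 = 1.5760
Strategy II: R₀ = 0.77×0.0 + 0.69×0.0 + 0.63×1.3 + 0.51×0.8 + 0.45×1.1 = 1.7220
Strategy III: R₀ = 0.71×0.0 + 0.50×0.0 + 0.44×0.0 + 0.37×1.2 + 0.34×0.9 = 0.7500
Highest R₀: strategy II with 1.7220.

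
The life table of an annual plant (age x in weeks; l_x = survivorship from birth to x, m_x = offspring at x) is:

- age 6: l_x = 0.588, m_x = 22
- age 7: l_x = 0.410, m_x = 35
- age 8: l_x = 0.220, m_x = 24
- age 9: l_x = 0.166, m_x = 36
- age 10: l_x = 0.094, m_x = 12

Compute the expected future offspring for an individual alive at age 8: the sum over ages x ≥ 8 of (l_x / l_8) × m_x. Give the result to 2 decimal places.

56.29

l_8 = 0.220. Conditional survival from age 8 to x is l_x / l_8.
  x=8: (0.220/0.220) × 24 = 24.0000
  x=9: (0.166/0.220) × 36 = 27.1636
  x=10: (0.094/0.220) × 12 = 5.1273
Sum = 24.0000 + 27.1636 + 5.1273 = 56.2909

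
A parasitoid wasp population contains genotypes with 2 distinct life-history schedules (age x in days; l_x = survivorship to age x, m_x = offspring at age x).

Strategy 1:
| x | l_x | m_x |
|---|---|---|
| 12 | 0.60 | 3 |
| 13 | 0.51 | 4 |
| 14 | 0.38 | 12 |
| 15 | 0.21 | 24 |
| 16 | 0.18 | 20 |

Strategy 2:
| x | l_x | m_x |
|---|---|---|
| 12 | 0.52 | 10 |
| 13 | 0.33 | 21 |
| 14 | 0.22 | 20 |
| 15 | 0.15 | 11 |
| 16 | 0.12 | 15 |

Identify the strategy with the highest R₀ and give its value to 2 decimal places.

Strategy 1: R₀ = 0.60×3 + 0.51×4 + 0.38×12 + 0.21×24 + 0.18×20 = 17.0400
Strategy 2: R₀ = 0.52×10 + 0.33×21 + 0.22×20 + 0.15×11 + 0.12×15 = 19.9800
Highest R₀: strategy 2 with 19.9800.

19.98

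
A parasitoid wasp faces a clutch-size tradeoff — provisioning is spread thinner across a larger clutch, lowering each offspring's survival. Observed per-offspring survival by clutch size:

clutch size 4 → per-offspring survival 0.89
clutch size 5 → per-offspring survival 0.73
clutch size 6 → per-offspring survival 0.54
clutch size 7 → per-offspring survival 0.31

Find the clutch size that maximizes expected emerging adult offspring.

Expected emerging adult offspring = c × s(c):
  c=4: 4 × 0.89 = 3.560
  c=5: 5 × 0.73 = 3.650
  c=6: 6 × 0.54 = 3.240
  c=7: 7 × 0.31 = 2.170
Maximum at c = 5 (3.650 emerging adult offspring).

5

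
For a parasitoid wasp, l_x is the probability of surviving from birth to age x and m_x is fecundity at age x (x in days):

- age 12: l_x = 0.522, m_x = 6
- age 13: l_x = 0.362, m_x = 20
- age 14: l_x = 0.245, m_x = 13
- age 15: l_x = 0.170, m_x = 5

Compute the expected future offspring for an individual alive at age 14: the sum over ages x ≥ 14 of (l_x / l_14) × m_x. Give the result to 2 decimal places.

16.47

l_14 = 0.245. Conditional survival from age 14 to x is l_x / l_14.
  x=14: (0.245/0.245) × 13 = 13.0000
  x=15: (0.170/0.245) × 5 = 3.4694
Sum = 13.0000 + 3.4694 = 16.4694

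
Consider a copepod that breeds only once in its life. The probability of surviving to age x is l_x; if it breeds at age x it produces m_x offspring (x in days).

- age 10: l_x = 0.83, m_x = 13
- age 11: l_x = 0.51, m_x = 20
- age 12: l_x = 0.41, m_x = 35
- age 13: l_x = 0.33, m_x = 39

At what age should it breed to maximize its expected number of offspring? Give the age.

12

Expected offspring if breeding at age x = l_x × m_x:
  age 10: 0.83 × 13 = 10.790
  age 11: 0.51 × 20 = 10.200
  age 12: 0.41 × 35 = 14.350
  age 13: 0.33 × 39 = 12.870
Maximum at age 12 (14.350).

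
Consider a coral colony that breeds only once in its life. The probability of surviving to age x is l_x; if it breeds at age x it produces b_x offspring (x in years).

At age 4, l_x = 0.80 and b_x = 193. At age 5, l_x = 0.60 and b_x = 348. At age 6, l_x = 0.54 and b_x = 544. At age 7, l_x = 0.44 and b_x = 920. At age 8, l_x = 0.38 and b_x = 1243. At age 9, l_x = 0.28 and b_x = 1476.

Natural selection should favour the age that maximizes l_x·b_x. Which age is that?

8

Expected offspring if breeding at age x = l_x × b_x:
  age 4: 0.80 × 193 = 154.400
  age 5: 0.60 × 348 = 208.800
  age 6: 0.54 × 544 = 293.760
  age 7: 0.44 × 920 = 404.800
  age 8: 0.38 × 1243 = 472.340
  age 9: 0.28 × 1476 = 413.280
Maximum at age 8 (472.340).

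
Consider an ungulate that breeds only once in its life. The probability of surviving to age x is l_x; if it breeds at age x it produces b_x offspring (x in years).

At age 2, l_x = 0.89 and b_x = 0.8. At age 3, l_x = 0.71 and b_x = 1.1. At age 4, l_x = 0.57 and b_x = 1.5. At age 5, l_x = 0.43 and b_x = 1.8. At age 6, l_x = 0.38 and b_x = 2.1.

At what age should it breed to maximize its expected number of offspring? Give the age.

Expected offspring if breeding at age x = l_x × b_x:
  age 2: 0.89 × 0.8 = 0.712
  age 3: 0.71 × 1.1 = 0.781
  age 4: 0.57 × 1.5 = 0.855
  age 5: 0.43 × 1.8 = 0.774
  age 6: 0.38 × 2.1 = 0.798
Maximum at age 4 (0.855).

4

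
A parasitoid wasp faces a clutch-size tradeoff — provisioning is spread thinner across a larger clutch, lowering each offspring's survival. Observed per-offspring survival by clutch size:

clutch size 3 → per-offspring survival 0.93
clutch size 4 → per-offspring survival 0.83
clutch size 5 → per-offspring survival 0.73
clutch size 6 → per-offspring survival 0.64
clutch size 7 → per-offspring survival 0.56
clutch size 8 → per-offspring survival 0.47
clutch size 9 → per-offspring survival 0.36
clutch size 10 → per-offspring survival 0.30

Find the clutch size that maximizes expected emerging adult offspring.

Expected emerging adult offspring = c × s(c):
  c=3: 3 × 0.93 = 2.790
  c=4: 4 × 0.83 = 3.320
  c=5: 5 × 0.73 = 3.650
  c=6: 6 × 0.64 = 3.840
  c=7: 7 × 0.56 = 3.920
  c=8: 8 × 0.47 = 3.760
  c=9: 9 × 0.36 = 3.240
  c=10: 10 × 0.30 = 3.000
Maximum at c = 7 (3.920 emerging adult offspring).

7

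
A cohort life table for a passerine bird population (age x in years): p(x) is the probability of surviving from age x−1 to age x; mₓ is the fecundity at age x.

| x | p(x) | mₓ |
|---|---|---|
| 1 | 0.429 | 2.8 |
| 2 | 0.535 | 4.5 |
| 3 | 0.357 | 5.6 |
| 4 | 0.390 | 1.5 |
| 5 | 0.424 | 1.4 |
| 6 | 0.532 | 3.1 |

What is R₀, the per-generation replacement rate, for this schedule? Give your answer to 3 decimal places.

2.782

Survivorship from birth: l_x = p_1·p_2·…·p_x.
  l_1 = 0.42900
  l_2 = 0.22951
  l_3 = 0.08194
  l_4 = 0.03196
  l_5 = 0.01355
  l_6 = 0.00721
R₀ = Σ l_x mₓ:
  age 1: 0.42900 × 2.8 = 1.2012
  age 2: 0.22951 × 4.5 = 1.0328
  age 3: 0.08194 × 5.6 = 0.4589
  age 4: 0.03196 × 1.5 = 0.0479
  age 5: 0.01355 × 1.4 = 0.0190
  age 6: 0.00721 × 3.1 = 0.0224
R₀ = 1.2012 + 1.0328 + 0.4589 + 0.0479 + 0.0190 + 0.0224 = 2.7821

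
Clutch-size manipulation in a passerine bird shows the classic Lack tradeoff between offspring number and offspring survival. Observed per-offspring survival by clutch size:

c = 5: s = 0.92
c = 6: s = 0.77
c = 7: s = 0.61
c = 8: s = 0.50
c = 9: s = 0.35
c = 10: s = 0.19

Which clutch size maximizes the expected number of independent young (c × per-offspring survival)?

Expected independent young = c × s(c):
  c=5: 5 × 0.92 = 4.600
  c=6: 6 × 0.77 = 4.620
  c=7: 7 × 0.61 = 4.270
  c=8: 8 × 0.50 = 4.000
  c=9: 9 × 0.35 = 3.150
  c=10: 10 × 0.19 = 1.900
Maximum at c = 6 (4.620 independent young).

6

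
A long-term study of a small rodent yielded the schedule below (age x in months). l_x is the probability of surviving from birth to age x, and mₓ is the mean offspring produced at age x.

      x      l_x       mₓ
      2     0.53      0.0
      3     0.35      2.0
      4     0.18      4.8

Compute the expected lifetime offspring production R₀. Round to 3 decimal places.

1.564

R₀ = Σ l_x mₓ:
  age 2: 0.53 × 0.0 = 0.0000
  age 3: 0.35 × 2.0 = 0.7000
  age 4: 0.18 × 4.8 = 0.8640
R₀ = 0.0000 + 0.7000 + 0.8640 = 1.5640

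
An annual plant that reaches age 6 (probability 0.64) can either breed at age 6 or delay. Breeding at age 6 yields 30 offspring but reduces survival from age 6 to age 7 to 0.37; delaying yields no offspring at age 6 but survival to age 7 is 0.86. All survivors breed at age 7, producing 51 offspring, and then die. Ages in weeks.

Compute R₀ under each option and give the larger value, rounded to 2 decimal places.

breed at age 6: R₀ = 0.64 × (30 + 0.37 × 51) = 0.64 × 48.8700 = 31.2768
delay to age 7: R₀ = 0.64 × (0.86 × 51) = 0.64 × 43.8600 = 28.0704
Higher: breed at age 6 (31.2768).

31.28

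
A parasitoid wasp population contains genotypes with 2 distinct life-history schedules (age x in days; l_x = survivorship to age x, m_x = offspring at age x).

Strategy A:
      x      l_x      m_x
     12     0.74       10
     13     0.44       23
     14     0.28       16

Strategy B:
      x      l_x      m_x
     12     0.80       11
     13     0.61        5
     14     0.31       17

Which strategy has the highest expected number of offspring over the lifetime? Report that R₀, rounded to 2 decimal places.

Strategy A: R₀ = 0.74×10 + 0.44×23 + 0.28×16 = 22.0000
Strategy B: R₀ = 0.80×11 + 0.61×5 + 0.31×17 = 17.1200
Highest R₀: strategy A with 22.0000.

22.00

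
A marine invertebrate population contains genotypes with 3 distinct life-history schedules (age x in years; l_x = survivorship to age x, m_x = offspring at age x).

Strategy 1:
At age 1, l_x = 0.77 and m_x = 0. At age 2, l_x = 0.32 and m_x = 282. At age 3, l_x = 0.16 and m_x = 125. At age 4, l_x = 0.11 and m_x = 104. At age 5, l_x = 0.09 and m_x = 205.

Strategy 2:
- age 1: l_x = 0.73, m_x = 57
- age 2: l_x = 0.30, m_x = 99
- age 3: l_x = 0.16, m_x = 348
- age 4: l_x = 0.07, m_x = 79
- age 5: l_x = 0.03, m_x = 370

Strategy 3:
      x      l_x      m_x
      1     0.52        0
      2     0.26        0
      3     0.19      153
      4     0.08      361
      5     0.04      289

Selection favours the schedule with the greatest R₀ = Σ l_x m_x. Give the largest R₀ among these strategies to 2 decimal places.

143.62

Strategy 1: R₀ = 0.77×0 + 0.32×282 + 0.16×125 + 0.11×104 + 0.09×205 = 140.1300
Strategy 2: R₀ = 0.73×57 + 0.30×99 + 0.16×348 + 0.07×79 + 0.03×370 = 143.6200
Strategy 3: R₀ = 0.52×0 + 0.26×0 + 0.19×153 + 0.08×361 + 0.04×289 = 69.5100
Highest R₀: strategy 2 with 143.6200.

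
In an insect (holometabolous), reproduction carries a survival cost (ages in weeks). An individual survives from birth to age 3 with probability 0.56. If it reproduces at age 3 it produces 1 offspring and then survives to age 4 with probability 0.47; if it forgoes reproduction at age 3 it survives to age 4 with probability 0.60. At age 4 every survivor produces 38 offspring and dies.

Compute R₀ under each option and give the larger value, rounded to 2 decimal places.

breed at age 3: R₀ = 0.56 × (1 + 0.47 × 38) = 0.56 × 18.8600 = 10.5616
delay to age 4: R₀ = 0.56 × (0.60 × 38) = 0.56 × 22.8000 = 12.7680
Higher: delay to age 4 (12.7680).

12.77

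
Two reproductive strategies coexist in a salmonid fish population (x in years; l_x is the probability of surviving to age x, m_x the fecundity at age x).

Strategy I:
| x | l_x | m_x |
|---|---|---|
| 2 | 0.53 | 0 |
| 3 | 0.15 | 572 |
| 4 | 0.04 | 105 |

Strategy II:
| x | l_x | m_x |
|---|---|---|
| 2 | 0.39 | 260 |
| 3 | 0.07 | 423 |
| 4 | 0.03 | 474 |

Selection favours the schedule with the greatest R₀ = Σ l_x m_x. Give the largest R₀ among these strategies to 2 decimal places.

Strategy I: R₀ = 0.53×0 + 0.15×572 + 0.04×105 = 90.0000
Strategy II: R₀ = 0.39×260 + 0.07×423 + 0.03×474 = 145.2300
Highest R₀: strategy II with 145.2300.

145.23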